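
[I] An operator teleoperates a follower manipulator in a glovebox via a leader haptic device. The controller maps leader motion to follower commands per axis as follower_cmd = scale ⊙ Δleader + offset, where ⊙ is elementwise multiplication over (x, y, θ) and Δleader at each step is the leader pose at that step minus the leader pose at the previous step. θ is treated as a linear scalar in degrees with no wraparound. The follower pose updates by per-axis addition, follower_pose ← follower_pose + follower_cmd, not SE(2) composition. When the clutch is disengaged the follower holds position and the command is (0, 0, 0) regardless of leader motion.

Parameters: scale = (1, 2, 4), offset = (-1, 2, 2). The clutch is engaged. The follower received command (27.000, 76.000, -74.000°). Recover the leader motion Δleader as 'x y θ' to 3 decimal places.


28.000 37.000 -19.000

axis x: (27.000 − -1) / (1) = 28.000
axis y: (76.000 − 2) / (2) = 37.000
axis θ: (-74.000 − 2) / (4) = -19.000


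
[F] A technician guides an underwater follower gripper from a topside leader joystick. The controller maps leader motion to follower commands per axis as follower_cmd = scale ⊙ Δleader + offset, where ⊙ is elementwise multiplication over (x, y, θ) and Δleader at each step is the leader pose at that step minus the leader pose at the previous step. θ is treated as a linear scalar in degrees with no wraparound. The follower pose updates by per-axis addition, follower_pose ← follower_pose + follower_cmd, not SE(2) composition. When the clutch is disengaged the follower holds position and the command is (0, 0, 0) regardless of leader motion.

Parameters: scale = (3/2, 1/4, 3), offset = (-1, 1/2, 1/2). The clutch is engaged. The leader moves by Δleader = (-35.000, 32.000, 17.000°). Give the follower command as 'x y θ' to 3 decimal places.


axis x: 3/2·-35.000 + -1 = -53.500
axis y: 1/4·32.000 + 1/2 = 8.500
axis θ: 3·17.000 + 1/2 = 51.500

-53.500 8.500 51.500


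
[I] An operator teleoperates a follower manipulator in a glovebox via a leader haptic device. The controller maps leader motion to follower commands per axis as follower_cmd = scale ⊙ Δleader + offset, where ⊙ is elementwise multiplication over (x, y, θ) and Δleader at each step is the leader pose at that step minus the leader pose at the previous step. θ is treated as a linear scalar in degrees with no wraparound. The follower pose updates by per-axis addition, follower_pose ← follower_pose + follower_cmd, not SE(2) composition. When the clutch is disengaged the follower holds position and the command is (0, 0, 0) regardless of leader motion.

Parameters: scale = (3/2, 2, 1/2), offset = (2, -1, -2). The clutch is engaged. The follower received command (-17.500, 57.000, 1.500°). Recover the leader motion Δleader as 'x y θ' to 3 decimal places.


axis x: (-17.500 − 2) / (3/2) = -13.000
axis y: (57.000 − -1) / (2) = 29.000
axis θ: (1.500 − -2) / (1/2) = 7.000

-13.000 29.000 7.000


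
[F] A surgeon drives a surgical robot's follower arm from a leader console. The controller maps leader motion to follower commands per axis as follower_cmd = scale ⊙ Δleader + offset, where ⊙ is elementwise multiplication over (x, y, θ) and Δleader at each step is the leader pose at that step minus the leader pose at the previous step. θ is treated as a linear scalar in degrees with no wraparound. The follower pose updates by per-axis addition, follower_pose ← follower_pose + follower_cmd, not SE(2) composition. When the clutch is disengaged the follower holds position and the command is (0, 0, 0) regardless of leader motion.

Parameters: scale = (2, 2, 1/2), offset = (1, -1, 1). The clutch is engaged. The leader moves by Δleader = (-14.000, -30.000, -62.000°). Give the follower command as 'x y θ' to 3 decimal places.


-27.000 -61.000 -30.000

axis x: 2·-14.000 + 1 = -27.000
axis y: 2·-30.000 + -1 = -61.000
axis θ: 1/2·-62.000 + 1 = -30.000


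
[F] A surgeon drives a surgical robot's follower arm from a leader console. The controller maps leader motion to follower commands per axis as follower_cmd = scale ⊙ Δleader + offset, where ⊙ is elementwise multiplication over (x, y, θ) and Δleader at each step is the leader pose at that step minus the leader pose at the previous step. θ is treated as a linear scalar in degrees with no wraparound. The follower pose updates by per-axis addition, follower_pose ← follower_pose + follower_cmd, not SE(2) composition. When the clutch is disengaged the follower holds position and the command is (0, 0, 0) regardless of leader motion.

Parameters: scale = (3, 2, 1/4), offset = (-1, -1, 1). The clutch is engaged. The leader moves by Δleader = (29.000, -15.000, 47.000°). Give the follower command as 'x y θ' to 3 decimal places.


86.000 -31.000 12.750

axis x: 3·29.000 + -1 = 86.000
axis y: 2·-15.000 + -1 = -31.000
axis θ: 1/4·47.000 + 1 = 12.750


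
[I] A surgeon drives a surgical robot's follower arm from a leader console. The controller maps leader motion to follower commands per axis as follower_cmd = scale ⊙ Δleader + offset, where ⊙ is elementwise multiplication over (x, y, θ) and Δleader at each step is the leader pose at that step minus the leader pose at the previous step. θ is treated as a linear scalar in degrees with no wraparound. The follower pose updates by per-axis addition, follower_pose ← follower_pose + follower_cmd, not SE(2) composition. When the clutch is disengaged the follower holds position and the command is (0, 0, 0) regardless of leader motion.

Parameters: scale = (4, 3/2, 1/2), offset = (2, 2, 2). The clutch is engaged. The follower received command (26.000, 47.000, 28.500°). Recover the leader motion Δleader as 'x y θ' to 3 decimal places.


6.000 30.000 53.000

axis x: (26.000 − 2) / (4) = 6.000
axis y: (47.000 − 2) / (3/2) = 30.000
axis θ: (28.500 − 2) / (1/2) = 53.000


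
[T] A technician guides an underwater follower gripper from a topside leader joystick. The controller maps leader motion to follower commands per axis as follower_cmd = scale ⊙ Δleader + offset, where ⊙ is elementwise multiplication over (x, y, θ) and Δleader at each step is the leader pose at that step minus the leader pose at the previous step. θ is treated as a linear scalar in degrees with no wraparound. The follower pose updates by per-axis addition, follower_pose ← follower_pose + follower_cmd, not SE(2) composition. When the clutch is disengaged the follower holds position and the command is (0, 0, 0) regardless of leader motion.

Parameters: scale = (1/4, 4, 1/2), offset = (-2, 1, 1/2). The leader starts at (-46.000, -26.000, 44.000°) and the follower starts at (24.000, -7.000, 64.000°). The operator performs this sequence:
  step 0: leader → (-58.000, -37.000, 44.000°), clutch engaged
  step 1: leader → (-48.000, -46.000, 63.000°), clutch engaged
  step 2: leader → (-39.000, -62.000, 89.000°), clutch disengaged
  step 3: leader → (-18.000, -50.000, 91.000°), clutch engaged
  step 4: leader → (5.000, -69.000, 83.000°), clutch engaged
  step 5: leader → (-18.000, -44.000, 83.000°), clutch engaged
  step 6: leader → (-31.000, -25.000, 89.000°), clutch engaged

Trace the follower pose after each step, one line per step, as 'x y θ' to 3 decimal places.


step 0: Δleader=(-12.000, -11.000, 0.000°), engaged; cmd=(-5.000, -43.000, 0.500°) → follower=(19.000, -50.000, 64.500°)
step 1: Δleader=(10.000, -9.000, 19.000°), engaged; cmd=(0.500, -35.000, 10.000°) → follower=(19.500, -85.000, 74.500°)
step 2: Δleader=(9.000, -16.000, 26.000°), disengaged; cmd=(0,0,0) → follower holds at (19.500, -85.000, 74.500°)
step 3: Δleader=(21.000, 12.000, 2.000°), engaged; cmd=(3.250, 49.000, 1.500°) → follower=(22.750, -36.000, 76.000°)
step 4: Δleader=(23.000, -19.000, -8.000°), engaged; cmd=(3.750, -75.000, -3.500°) → follower=(26.500, -111.000, 72.500°)
step 5: Δleader=(-23.000, 25.000, 0.000°), engaged; cmd=(-7.750, 101.000, 0.500°) → follower=(18.750, -10.000, 73.000°)
step 6: Δleader=(-13.000, 19.000, 6.000°), engaged; cmd=(-5.250, 77.000, 3.500°) → follower=(13.500, 67.000, 76.500°)

19.000 -50.000 64.500
19.500 -85.000 74.500
19.500 -85.000 74.500
22.750 -36.000 76.000
26.500 -111.000 72.500
18.750 -10.000 73.000
13.500 67.000 76.500


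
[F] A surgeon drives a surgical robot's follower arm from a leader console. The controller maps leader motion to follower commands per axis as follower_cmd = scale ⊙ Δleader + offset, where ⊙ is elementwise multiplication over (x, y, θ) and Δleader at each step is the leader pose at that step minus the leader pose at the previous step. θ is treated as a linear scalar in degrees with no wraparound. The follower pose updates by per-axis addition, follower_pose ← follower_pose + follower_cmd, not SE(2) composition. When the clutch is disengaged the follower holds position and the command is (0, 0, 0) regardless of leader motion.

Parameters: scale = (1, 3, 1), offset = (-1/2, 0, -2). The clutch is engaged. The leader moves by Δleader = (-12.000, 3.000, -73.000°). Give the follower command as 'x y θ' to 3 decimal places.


-12.500 9.000 -75.000

axis x: 1·-12.000 + -1/2 = -12.500
axis y: 3·3.000 + 0 = 9.000
axis θ: 1·-73.000 + -2 = -75.000


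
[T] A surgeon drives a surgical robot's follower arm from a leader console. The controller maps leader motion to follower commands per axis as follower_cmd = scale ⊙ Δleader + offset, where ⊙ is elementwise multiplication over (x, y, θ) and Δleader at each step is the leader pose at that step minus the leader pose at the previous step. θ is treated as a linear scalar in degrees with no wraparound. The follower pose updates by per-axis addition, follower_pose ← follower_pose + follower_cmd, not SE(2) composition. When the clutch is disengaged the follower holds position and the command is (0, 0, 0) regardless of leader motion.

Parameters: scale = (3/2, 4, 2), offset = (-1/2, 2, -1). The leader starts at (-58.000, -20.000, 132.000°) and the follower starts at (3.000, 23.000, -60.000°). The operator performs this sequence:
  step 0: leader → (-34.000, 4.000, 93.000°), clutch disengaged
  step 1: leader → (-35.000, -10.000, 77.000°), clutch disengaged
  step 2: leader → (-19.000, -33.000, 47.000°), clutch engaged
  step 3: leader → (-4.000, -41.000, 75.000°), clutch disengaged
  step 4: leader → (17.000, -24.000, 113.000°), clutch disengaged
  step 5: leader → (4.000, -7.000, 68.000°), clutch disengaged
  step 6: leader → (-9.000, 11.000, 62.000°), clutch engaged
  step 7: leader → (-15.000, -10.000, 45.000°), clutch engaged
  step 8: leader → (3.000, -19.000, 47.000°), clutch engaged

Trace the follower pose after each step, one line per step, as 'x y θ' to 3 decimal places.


step 0: Δleader=(24.000, 24.000, -39.000°), disengaged; cmd=(0,0,0) → follower holds at (3.000, 23.000, -60.000°)
step 1: Δleader=(-1.000, -14.000, -16.000°), disengaged; cmd=(0,0,0) → follower holds at (3.000, 23.000, -60.000°)
step 2: Δleader=(16.000, -23.000, -30.000°), engaged; cmd=(23.500, -90.000, -61.000°) → follower=(26.500, -67.000, -121.000°)
step 3: Δleader=(15.000, -8.000, 28.000°), disengaged; cmd=(0,0,0) → follower holds at (26.500, -67.000, -121.000°)
step 4: Δleader=(21.000, 17.000, 38.000°), disengaged; cmd=(0,0,0) → follower holds at (26.500, -67.000, -121.000°)
step 5: Δleader=(-13.000, 17.000, -45.000°), disengaged; cmd=(0,0,0) → follower holds at (26.500, -67.000, -121.000°)
step 6: Δleader=(-13.000, 18.000, -6.000°), engaged; cmd=(-20.000, 74.000, -13.000°) → follower=(6.500, 7.000, -134.000°)
step 7: Δleader=(-6.000, -21.000, -17.000°), engaged; cmd=(-9.500, -82.000, -35.000°) → follower=(-3.000, -75.000, -169.000°)
step 8: Δleader=(18.000, -9.000, 2.000°), engaged; cmd=(26.500, -34.000, 3.000°) → follower=(23.500, -109.000, -166.000°)

3.000 23.000 -60.000
3.000 23.000 -60.000
26.500 -67.000 -121.000
26.500 -67.000 -121.000
26.500 -67.000 -121.000
26.500 -67.000 -121.000
6.500 7.000 -134.000
-3.000 -75.000 -169.000
23.500 -109.000 -166.000


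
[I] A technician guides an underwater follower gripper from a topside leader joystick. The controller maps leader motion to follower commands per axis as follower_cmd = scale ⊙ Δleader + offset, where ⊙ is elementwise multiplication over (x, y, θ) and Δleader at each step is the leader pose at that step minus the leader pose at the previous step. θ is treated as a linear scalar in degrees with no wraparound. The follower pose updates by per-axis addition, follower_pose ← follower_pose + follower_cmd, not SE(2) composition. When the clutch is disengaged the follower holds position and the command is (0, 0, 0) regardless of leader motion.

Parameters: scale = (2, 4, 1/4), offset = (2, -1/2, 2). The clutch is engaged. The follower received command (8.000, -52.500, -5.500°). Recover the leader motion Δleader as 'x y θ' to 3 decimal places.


3.000 -13.000 -30.000

axis x: (8.000 − 2) / (2) = 3.000
axis y: (-52.500 − -1/2) / (4) = -13.000
axis θ: (-5.500 − 2) / (1/4) = -30.000


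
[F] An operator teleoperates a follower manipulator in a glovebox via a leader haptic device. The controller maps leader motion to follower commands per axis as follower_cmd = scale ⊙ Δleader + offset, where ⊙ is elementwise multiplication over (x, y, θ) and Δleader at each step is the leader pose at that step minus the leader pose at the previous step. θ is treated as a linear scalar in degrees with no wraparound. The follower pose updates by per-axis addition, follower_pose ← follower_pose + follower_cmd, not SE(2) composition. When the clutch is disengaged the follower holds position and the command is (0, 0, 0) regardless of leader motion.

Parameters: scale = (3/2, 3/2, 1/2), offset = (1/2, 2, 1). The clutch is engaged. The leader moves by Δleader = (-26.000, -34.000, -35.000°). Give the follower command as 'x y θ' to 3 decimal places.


-38.500 -49.000 -16.500

axis x: 3/2·-26.000 + 1/2 = -38.500
axis y: 3/2·-34.000 + 2 = -49.000
axis θ: 1/2·-35.000 + 1 = -16.500


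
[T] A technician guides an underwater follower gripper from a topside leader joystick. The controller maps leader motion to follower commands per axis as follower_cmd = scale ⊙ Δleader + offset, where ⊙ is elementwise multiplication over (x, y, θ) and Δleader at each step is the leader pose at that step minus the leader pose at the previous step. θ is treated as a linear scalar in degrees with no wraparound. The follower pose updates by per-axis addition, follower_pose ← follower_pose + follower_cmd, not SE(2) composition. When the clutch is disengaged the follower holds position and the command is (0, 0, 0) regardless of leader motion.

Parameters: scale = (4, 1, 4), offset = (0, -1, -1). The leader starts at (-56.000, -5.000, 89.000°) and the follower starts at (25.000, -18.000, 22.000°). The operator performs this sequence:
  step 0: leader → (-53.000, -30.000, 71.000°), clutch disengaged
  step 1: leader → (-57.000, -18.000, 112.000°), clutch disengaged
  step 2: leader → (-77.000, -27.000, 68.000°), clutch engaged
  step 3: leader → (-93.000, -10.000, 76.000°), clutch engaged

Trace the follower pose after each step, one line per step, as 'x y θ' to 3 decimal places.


25.000 -18.000 22.000
25.000 -18.000 22.000
-55.000 -28.000 -155.000
-119.000 -12.000 -124.000

step 0: Δleader=(3.000, -25.000, -18.000°), disengaged; cmd=(0,0,0) → follower holds at (25.000, -18.000, 22.000°)
step 1: Δleader=(-4.000, 12.000, 41.000°), disengaged; cmd=(0,0,0) → follower holds at (25.000, -18.000, 22.000°)
step 2: Δleader=(-20.000, -9.000, -44.000°), engaged; cmd=(-80.000, -10.000, -177.000°) → follower=(-55.000, -28.000, -155.000°)
step 3: Δleader=(-16.000, 17.000, 8.000°), engaged; cmd=(-64.000, 16.000, 31.000°) → follower=(-119.000, -12.000, -124.000°)


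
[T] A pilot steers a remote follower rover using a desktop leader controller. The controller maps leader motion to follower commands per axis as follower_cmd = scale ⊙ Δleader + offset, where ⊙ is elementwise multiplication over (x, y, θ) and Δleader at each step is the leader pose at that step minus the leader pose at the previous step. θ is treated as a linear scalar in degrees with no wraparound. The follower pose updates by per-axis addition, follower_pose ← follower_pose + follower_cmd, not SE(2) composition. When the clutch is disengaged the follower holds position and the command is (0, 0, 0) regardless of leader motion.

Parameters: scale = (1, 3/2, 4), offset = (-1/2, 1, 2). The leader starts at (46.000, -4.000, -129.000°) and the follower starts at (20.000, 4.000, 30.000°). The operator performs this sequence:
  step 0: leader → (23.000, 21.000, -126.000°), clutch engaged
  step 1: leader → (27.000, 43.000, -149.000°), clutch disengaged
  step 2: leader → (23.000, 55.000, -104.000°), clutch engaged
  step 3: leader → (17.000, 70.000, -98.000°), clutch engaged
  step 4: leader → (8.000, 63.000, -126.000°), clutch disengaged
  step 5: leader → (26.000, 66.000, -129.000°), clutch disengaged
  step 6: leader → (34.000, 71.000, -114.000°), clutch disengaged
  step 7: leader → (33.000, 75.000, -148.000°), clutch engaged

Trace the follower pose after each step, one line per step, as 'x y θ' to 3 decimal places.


-3.500 42.500 44.000
-3.500 42.500 44.000
-8.000 61.500 226.000
-14.500 85.000 252.000
-14.500 85.000 252.000
-14.500 85.000 252.000
-14.500 85.000 252.000
-16.000 92.000 118.000

step 0: Δleader=(-23.000, 25.000, 3.000°), engaged; cmd=(-23.500, 38.500, 14.000°) → follower=(-3.500, 42.500, 44.000°)
step 1: Δleader=(4.000, 22.000, -23.000°), disengaged; cmd=(0,0,0) → follower holds at (-3.500, 42.500, 44.000°)
step 2: Δleader=(-4.000, 12.000, 45.000°), engaged; cmd=(-4.500, 19.000, 182.000°) → follower=(-8.000, 61.500, 226.000°)
step 3: Δleader=(-6.000, 15.000, 6.000°), engaged; cmd=(-6.500, 23.500, 26.000°) → follower=(-14.500, 85.000, 252.000°)
step 4: Δleader=(-9.000, -7.000, -28.000°), disengaged; cmd=(0,0,0) → follower holds at (-14.500, 85.000, 252.000°)
step 5: Δleader=(18.000, 3.000, -3.000°), disengaged; cmd=(0,0,0) → follower holds at (-14.500, 85.000, 252.000°)
step 6: Δleader=(8.000, 5.000, 15.000°), disengaged; cmd=(0,0,0) → follower holds at (-14.500, 85.000, 252.000°)
step 7: Δleader=(-1.000, 4.000, -34.000°), engaged; cmd=(-1.500, 7.000, -134.000°) → follower=(-16.000, 92.000, 118.000°)


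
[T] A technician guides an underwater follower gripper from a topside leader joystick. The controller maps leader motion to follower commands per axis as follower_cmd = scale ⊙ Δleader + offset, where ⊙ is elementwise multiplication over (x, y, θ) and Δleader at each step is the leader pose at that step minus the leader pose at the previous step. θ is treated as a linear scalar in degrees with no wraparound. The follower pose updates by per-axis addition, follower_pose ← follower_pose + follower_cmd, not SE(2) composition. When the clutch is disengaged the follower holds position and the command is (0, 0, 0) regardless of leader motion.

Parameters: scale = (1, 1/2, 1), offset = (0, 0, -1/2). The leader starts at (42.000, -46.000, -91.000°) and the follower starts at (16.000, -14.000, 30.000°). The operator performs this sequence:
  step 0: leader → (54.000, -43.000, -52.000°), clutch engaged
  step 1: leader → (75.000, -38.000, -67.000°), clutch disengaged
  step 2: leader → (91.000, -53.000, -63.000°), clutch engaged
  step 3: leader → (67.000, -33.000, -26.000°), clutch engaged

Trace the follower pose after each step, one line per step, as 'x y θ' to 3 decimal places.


28.000 -12.500 68.500
28.000 -12.500 68.500
44.000 -20.000 72.000
20.000 -10.000 108.500

step 0: Δleader=(12.000, 3.000, 39.000°), engaged; cmd=(12.000, 1.500, 38.500°) → follower=(28.000, -12.500, 68.500°)
step 1: Δleader=(21.000, 5.000, -15.000°), disengaged; cmd=(0,0,0) → follower holds at (28.000, -12.500, 68.500°)
step 2: Δleader=(16.000, -15.000, 4.000°), engaged; cmd=(16.000, -7.500, 3.500°) → follower=(44.000, -20.000, 72.000°)
step 3: Δleader=(-24.000, 20.000, 37.000°), engaged; cmd=(-24.000, 10.000, 36.500°) → follower=(20.000, -10.000, 108.500°)


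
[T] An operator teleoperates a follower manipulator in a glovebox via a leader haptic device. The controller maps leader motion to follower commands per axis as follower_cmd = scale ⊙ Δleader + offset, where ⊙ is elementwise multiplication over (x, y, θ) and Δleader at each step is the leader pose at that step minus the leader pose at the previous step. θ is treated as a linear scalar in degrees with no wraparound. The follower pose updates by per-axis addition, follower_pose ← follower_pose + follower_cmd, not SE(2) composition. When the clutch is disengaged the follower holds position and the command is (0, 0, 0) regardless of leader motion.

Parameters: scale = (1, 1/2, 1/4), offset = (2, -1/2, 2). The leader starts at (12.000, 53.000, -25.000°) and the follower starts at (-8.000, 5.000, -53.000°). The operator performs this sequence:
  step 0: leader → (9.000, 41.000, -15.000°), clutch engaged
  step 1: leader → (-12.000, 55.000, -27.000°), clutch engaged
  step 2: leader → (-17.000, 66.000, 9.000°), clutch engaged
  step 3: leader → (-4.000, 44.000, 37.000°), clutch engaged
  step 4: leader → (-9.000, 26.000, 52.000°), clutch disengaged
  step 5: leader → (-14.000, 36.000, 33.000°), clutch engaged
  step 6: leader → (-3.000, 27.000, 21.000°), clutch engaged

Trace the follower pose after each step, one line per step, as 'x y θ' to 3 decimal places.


step 0: Δleader=(-3.000, -12.000, 10.000°), engaged; cmd=(-1.000, -6.500, 4.500°) → follower=(-9.000, -1.500, -48.500°)
step 1: Δleader=(-21.000, 14.000, -12.000°), engaged; cmd=(-19.000, 6.500, -1.000°) → follower=(-28.000, 5.000, -49.500°)
step 2: Δleader=(-5.000, 11.000, 36.000°), engaged; cmd=(-3.000, 5.000, 11.000°) → follower=(-31.000, 10.000, -38.500°)
step 3: Δleader=(13.000, -22.000, 28.000°), engaged; cmd=(15.000, -11.500, 9.000°) → follower=(-16.000, -1.500, -29.500°)
step 4: Δleader=(-5.000, -18.000, 15.000°), disengaged; cmd=(0,0,0) → follower holds at (-16.000, -1.500, -29.500°)
step 5: Δleader=(-5.000, 10.000, -19.000°), engaged; cmd=(-3.000, 4.500, -2.750°) → follower=(-19.000, 3.000, -32.250°)
step 6: Δleader=(11.000, -9.000, -12.000°), engaged; cmd=(13.000, -5.000, -1.000°) → follower=(-6.000, -2.000, -33.250°)

-9.000 -1.500 -48.500
-28.000 5.000 -49.500
-31.000 10.000 -38.500
-16.000 -1.500 -29.500
-16.000 -1.500 -29.500
-19.000 3.000 -32.250
-6.000 -2.000 -33.250


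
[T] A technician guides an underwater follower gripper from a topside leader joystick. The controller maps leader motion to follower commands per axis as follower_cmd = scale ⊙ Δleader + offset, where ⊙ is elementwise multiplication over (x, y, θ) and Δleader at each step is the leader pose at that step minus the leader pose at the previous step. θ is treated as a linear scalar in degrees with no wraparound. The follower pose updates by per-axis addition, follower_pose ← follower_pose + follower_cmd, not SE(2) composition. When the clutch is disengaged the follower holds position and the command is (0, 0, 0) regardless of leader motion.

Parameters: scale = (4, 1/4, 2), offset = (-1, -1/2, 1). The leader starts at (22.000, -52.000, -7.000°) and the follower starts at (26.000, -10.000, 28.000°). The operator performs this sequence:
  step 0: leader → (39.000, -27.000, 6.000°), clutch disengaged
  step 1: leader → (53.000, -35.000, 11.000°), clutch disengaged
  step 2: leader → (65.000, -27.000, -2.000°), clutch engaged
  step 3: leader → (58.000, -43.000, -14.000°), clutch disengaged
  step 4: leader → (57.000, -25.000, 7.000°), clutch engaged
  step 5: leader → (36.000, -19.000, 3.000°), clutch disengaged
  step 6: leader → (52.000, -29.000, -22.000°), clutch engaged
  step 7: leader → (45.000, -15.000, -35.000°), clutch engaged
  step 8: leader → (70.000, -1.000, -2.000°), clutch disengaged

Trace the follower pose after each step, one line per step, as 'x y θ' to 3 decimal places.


26.000 -10.000 28.000
26.000 -10.000 28.000
73.000 -8.500 3.000
73.000 -8.500 3.000
68.000 -4.500 46.000
68.000 -4.500 46.000
131.000 -7.500 -3.000
102.000 -4.500 -28.000
102.000 -4.500 -28.000

step 0: Δleader=(17.000, 25.000, 13.000°), disengaged; cmd=(0,0,0) → follower holds at (26.000, -10.000, 28.000°)
step 1: Δleader=(14.000, -8.000, 5.000°), disengaged; cmd=(0,0,0) → follower holds at (26.000, -10.000, 28.000°)
step 2: Δleader=(12.000, 8.000, -13.000°), engaged; cmd=(47.000, 1.500, -25.000°) → follower=(73.000, -8.500, 3.000°)
step 3: Δleader=(-7.000, -16.000, -12.000°), disengaged; cmd=(0,0,0) → follower holds at (73.000, -8.500, 3.000°)
step 4: Δleader=(-1.000, 18.000, 21.000°), engaged; cmd=(-5.000, 4.000, 43.000°) → follower=(68.000, -4.500, 46.000°)
step 5: Δleader=(-21.000, 6.000, -4.000°), disengaged; cmd=(0,0,0) → follower holds at (68.000, -4.500, 46.000°)
step 6: Δleader=(16.000, -10.000, -25.000°), engaged; cmd=(63.000, -3.000, -49.000°) → follower=(131.000, -7.500, -3.000°)
step 7: Δleader=(-7.000, 14.000, -13.000°), engaged; cmd=(-29.000, 3.000, -25.000°) → follower=(102.000, -4.500, -28.000°)
step 8: Δleader=(25.000, 14.000, 33.000°), disengaged; cmd=(0,0,0) → follower holds at (102.000, -4.500, -28.000°)


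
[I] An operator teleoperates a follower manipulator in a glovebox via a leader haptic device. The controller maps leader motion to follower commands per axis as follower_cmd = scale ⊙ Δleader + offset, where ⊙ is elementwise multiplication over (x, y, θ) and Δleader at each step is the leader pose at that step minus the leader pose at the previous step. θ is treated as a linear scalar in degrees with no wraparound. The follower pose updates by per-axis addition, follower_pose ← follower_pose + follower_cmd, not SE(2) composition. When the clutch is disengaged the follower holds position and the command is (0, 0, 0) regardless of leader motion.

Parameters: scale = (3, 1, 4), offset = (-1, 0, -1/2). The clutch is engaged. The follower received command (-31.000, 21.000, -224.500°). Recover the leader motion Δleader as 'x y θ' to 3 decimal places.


axis x: (-31.000 − -1) / (3) = -10.000
axis y: (21.000 − 0) / (1) = 21.000
axis θ: (-224.500 − -1/2) / (4) = -56.000

-10.000 21.000 -56.000


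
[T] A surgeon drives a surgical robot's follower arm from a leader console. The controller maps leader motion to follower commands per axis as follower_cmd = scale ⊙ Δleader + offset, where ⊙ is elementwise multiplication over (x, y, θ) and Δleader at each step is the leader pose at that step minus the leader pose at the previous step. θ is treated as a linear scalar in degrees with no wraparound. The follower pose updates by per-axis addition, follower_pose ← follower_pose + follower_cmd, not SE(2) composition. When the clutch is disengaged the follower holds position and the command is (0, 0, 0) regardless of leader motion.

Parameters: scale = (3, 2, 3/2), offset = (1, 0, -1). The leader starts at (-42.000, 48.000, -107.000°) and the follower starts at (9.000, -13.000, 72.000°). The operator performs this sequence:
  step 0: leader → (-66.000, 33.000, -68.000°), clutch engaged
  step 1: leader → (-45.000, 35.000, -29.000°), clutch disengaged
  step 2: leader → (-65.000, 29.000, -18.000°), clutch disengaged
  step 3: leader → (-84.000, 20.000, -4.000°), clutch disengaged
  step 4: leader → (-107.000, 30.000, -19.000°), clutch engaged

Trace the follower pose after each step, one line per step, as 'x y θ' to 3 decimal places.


-62.000 -43.000 129.500
-62.000 -43.000 129.500
-62.000 -43.000 129.500
-62.000 -43.000 129.500
-130.000 -23.000 106.000

step 0: Δleader=(-24.000, -15.000, 39.000°), engaged; cmd=(-71.000, -30.000, 57.500°) → follower=(-62.000, -43.000, 129.500°)
step 1: Δleader=(21.000, 2.000, 39.000°), disengaged; cmd=(0,0,0) → follower holds at (-62.000, -43.000, 129.500°)
step 2: Δleader=(-20.000, -6.000, 11.000°), disengaged; cmd=(0,0,0) → follower holds at (-62.000, -43.000, 129.500°)
step 3: Δleader=(-19.000, -9.000, 14.000°), disengaged; cmd=(0,0,0) → follower holds at (-62.000, -43.000, 129.500°)
step 4: Δleader=(-23.000, 10.000, -15.000°), engaged; cmd=(-68.000, 20.000, -23.500°) → follower=(-130.000, -23.000, 106.000°)


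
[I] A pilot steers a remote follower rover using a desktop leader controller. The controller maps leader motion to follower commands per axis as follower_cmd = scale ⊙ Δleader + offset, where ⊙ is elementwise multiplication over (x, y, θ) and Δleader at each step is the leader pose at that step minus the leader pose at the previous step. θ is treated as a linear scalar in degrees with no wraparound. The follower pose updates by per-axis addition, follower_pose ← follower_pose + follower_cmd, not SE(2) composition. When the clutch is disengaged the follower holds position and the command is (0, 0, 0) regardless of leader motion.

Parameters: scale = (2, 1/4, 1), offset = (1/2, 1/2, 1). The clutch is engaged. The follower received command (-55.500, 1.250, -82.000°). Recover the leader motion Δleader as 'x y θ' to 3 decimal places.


-28.000 3.000 -83.000

axis x: (-55.500 − 1/2) / (2) = -28.000
axis y: (1.250 − 1/2) / (1/4) = 3.000
axis θ: (-82.000 − 1) / (1) = -83.000


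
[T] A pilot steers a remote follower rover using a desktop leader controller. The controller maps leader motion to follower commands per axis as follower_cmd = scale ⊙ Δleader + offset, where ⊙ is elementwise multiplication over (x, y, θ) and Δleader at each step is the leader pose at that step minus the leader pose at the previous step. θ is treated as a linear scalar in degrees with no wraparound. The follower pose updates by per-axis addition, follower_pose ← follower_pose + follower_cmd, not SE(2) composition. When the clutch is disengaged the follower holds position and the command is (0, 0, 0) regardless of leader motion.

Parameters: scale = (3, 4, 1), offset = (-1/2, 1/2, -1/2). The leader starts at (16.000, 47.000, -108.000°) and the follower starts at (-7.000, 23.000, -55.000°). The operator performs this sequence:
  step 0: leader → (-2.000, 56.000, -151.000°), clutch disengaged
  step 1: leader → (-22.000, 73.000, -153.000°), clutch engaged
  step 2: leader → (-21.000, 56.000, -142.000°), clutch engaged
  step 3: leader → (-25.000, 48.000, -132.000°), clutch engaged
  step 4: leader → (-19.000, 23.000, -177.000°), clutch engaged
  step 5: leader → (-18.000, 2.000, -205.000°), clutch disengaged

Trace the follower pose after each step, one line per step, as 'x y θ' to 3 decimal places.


step 0: Δleader=(-18.000, 9.000, -43.000°), disengaged; cmd=(0,0,0) → follower holds at (-7.000, 23.000, -55.000°)
step 1: Δleader=(-20.000, 17.000, -2.000°), engaged; cmd=(-60.500, 68.500, -2.500°) → follower=(-67.500, 91.500, -57.500°)
step 2: Δleader=(1.000, -17.000, 11.000°), engaged; cmd=(2.500, -67.500, 10.500°) → follower=(-65.000, 24.000, -47.000°)
step 3: Δleader=(-4.000, -8.000, 10.000°), engaged; cmd=(-12.500, -31.500, 9.500°) → follower=(-77.500, -7.500, -37.500°)
step 4: Δleader=(6.000, -25.000, -45.000°), engaged; cmd=(17.500, -99.500, -45.500°) → follower=(-60.000, -107.000, -83.000°)
step 5: Δleader=(1.000, -21.000, -28.000°), disengaged; cmd=(0,0,0) → follower holds at (-60.000, -107.000, -83.000°)

-7.000 23.000 -55.000
-67.500 91.500 -57.500
-65.000 24.000 -47.000
-77.500 -7.500 -37.500
-60.000 -107.000 -83.000
-60.000 -107.000 -83.000


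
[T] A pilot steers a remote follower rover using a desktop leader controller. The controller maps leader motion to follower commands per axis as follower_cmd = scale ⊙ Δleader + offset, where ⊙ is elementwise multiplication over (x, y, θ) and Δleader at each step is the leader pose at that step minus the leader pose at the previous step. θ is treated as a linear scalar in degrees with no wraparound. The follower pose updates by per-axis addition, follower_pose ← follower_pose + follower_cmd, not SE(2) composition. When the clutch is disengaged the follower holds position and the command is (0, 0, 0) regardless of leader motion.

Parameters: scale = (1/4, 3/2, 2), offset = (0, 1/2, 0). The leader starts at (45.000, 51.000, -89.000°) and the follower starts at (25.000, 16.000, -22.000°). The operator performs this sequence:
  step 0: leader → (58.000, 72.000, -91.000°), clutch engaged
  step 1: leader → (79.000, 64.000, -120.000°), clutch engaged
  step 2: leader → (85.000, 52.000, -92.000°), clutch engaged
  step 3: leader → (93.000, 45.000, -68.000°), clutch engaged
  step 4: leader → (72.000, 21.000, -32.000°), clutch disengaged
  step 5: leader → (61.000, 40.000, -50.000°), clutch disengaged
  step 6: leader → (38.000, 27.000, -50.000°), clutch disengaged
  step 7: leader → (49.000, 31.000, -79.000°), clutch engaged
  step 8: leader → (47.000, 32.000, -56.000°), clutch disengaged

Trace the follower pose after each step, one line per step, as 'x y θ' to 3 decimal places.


28.250 48.000 -26.000
33.500 36.500 -84.000
35.000 19.000 -28.000
37.000 9.000 20.000
37.000 9.000 20.000
37.000 9.000 20.000
37.000 9.000 20.000
39.750 15.500 -38.000
39.750 15.500 -38.000

step 0: Δleader=(13.000, 21.000, -2.000°), engaged; cmd=(3.250, 32.000, -4.000°) → follower=(28.250, 48.000, -26.000°)
step 1: Δleader=(21.000, -8.000, -29.000°), engaged; cmd=(5.250, -11.500, -58.000°) → follower=(33.500, 36.500, -84.000°)
step 2: Δleader=(6.000, -12.000, 28.000°), engaged; cmd=(1.500, -17.500, 56.000°) → follower=(35.000, 19.000, -28.000°)
step 3: Δleader=(8.000, -7.000, 24.000°), engaged; cmd=(2.000, -10.000, 48.000°) → follower=(37.000, 9.000, 20.000°)
step 4: Δleader=(-21.000, -24.000, 36.000°), disengaged; cmd=(0,0,0) → follower holds at (37.000, 9.000, 20.000°)
step 5: Δleader=(-11.000, 19.000, -18.000°), disengaged; cmd=(0,0,0) → follower holds at (37.000, 9.000, 20.000°)
step 6: Δleader=(-23.000, -13.000, 0.000°), disengaged; cmd=(0,0,0) → follower holds at (37.000, 9.000, 20.000°)
step 7: Δleader=(11.000, 4.000, -29.000°), engaged; cmd=(2.750, 6.500, -58.000°) → follower=(39.750, 15.500, -38.000°)
step 8: Δleader=(-2.000, 1.000, 23.000°), disengaged; cmd=(0,0,0) → follower holds at (39.750, 15.500, -38.000°)


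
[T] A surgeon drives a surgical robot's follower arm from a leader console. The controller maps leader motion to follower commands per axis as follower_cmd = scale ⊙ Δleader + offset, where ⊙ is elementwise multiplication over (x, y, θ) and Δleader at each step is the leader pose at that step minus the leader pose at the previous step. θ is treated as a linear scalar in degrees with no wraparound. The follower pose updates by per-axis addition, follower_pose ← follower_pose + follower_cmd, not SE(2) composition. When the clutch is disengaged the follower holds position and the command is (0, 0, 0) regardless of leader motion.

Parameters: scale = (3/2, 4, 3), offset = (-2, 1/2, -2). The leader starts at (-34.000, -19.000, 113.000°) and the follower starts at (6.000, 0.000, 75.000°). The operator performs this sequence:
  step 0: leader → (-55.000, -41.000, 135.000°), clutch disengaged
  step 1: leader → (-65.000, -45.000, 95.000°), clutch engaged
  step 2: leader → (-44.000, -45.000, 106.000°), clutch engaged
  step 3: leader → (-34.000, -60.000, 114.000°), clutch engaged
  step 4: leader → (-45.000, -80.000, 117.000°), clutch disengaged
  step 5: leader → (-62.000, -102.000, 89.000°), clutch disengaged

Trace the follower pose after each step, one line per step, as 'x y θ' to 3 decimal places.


step 0: Δleader=(-21.000, -22.000, 22.000°), disengaged; cmd=(0,0,0) → follower holds at (6.000, 0.000, 75.000°)
step 1: Δleader=(-10.000, -4.000, -40.000°), engaged; cmd=(-17.000, -15.500, -122.000°) → follower=(-11.000, -15.500, -47.000°)
step 2: Δleader=(21.000, 0.000, 11.000°), engaged; cmd=(29.500, 0.500, 31.000°) → follower=(18.500, -15.000, -16.000°)
step 3: Δleader=(10.000, -15.000, 8.000°), engaged; cmd=(13.000, -59.500, 22.000°) → follower=(31.500, -74.500, 6.000°)
step 4: Δleader=(-11.000, -20.000, 3.000°), disengaged; cmd=(0,0,0) → follower holds at (31.500, -74.500, 6.000°)
step 5: Δleader=(-17.000, -22.000, -28.000°), disengaged; cmd=(0,0,0) → follower holds at (31.500, -74.500, 6.000°)

6.000 0.000 75.000
-11.000 -15.500 -47.000
18.500 -15.000 -16.000
31.500 -74.500 6.000
31.500 -74.500 6.000
31.500 -74.500 6.000


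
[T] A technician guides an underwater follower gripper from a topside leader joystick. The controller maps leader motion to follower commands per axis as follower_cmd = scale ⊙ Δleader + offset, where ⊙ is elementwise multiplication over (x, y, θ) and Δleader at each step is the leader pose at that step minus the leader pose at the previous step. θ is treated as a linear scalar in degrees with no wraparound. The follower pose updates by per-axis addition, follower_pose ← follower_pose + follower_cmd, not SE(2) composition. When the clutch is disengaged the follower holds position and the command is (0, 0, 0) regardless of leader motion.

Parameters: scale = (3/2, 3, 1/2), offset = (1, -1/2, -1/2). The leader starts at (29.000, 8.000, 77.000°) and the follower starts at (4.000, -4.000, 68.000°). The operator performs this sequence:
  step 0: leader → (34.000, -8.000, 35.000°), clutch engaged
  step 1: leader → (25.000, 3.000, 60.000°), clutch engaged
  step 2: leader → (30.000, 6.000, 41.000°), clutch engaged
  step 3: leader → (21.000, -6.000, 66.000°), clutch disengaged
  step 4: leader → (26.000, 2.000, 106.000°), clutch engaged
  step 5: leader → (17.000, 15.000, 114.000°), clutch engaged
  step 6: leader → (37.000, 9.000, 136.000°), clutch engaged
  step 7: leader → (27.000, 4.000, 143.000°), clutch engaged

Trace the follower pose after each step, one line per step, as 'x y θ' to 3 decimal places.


step 0: Δleader=(5.000, -16.000, -42.000°), engaged; cmd=(8.500, -48.500, -21.500°) → follower=(12.500, -52.500, 46.500°)
step 1: Δleader=(-9.000, 11.000, 25.000°), engaged; cmd=(-12.500, 32.500, 12.000°) → follower=(0.000, -20.000, 58.500°)
step 2: Δleader=(5.000, 3.000, -19.000°), engaged; cmd=(8.500, 8.500, -10.000°) → follower=(8.500, -11.500, 48.500°)
step 3: Δleader=(-9.000, -12.000, 25.000°), disengaged; cmd=(0,0,0) → follower holds at (8.500, -11.500, 48.500°)
step 4: Δleader=(5.000, 8.000, 40.000°), engaged; cmd=(8.500, 23.500, 19.500°) → follower=(17.000, 12.000, 68.000°)
step 5: Δleader=(-9.000, 13.000, 8.000°), engaged; cmd=(-12.500, 38.500, 3.500°) → follower=(4.500, 50.500, 71.500°)
step 6: Δleader=(20.000, -6.000, 22.000°), engaged; cmd=(31.000, -18.500, 10.500°) → follower=(35.500, 32.000, 82.000°)
step 7: Δleader=(-10.000, -5.000, 7.000°), engaged; cmd=(-14.000, -15.500, 3.000°) → follower=(21.500, 16.500, 85.000°)

12.500 -52.500 46.500
0.000 -20.000 58.500
8.500 -11.500 48.500
8.500 -11.500 48.500
17.000 12.000 68.000
4.500 50.500 71.500
35.500 32.000 82.000
21.500 16.500 85.000


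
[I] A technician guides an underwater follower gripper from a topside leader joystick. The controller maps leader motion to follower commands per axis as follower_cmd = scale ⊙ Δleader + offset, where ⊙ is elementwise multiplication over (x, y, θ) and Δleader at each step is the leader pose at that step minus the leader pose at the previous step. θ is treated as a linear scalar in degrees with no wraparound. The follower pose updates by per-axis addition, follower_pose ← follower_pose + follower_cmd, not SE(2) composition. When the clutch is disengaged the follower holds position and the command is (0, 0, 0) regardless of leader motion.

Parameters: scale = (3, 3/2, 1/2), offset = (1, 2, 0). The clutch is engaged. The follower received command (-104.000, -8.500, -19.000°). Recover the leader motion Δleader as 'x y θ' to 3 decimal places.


-35.000 -7.000 -38.000

axis x: (-104.000 − 1) / (3) = -35.000
axis y: (-8.500 − 2) / (3/2) = -7.000
axis θ: (-19.000 − 0) / (1/2) = -38.000
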